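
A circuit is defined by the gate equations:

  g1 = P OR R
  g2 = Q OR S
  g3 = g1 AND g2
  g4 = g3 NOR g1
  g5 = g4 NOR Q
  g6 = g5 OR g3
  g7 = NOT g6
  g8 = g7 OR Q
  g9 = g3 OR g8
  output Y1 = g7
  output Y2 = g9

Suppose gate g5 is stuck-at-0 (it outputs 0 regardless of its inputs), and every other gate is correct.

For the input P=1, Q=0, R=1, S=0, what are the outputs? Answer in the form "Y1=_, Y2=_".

Y1=1, Y2=1

Propagate with g5 forced: g1=1, g2=0, g3=0, g4=0, g5=0 [stuck-at-0], g6=0, g7=1, g8=1, g9=1.
So the outputs are Y1=1, Y2=1. (Without the fault they would be Y1=0, Y2=0.)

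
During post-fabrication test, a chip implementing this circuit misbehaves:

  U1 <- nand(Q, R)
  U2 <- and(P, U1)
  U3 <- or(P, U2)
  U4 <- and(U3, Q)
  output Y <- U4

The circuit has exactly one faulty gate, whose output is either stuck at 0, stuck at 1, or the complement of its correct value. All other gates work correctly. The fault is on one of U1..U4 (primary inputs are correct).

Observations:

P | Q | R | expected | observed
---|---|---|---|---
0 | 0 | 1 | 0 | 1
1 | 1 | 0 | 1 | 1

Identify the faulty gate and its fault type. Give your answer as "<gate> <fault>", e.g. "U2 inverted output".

U4 stuck-at-1

Fault-free values for test 1 (P=0, Q=0, R=1): U1=1, U2=0, U3=0, U4=0, giving Y=0. Observed 1.
Test 1: faults giving observed 1 are {U4 stuck-at-1, U4 inverted output}.
Test 2 (P=1, Q=1, R=0): fault-free U1=1, U2=1, U3=1, U4=1 → 1; observed 1. Eliminates U4 inverted output.
Only U4 stuck-at-1 is consistent with every test.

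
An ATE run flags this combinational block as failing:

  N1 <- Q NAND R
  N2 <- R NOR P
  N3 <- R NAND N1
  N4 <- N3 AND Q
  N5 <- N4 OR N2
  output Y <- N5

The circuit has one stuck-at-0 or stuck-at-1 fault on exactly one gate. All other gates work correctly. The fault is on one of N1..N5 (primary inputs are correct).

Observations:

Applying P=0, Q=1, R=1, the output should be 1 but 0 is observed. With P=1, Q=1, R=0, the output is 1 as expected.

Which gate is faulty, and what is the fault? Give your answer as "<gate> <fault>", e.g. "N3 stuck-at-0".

N1 stuck-at-1

Fault-free values for test 1 (P=0, Q=1, R=1): N1=0, N2=0, N3=1, N4=1, N5=1, giving Y=1. Observed 0.
Test 1: faults giving observed 0 are {N1 stuck-at-1, N3 stuck-at-0, N4 stuck-at-0, N5 stuck-at-0}.
Test 2 (P=1, Q=1, R=0): fault-free N1=1, N2=0, N3=1, N4=1, N5=1 → 1; observed 1. Eliminates N3 stuck-at-0, N4 stuck-at-0, N5 stuck-at-0.
Only N1 stuck-at-1 is consistent with every test.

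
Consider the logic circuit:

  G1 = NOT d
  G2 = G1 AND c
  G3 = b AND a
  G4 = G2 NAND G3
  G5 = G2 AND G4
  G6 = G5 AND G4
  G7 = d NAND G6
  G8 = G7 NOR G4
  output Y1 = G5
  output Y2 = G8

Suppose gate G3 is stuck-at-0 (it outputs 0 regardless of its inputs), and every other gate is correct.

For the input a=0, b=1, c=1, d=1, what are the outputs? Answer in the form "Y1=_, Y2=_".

Y1=0, Y2=0

Propagate with G3 forced: G1=0, G2=0, G3=0 [stuck-at-0], G4=1, G5=0, G6=0, G7=1, G8=0.
So the outputs are Y1=0, Y2=0. (Same as the fault-free value — the fault is masked on this input.)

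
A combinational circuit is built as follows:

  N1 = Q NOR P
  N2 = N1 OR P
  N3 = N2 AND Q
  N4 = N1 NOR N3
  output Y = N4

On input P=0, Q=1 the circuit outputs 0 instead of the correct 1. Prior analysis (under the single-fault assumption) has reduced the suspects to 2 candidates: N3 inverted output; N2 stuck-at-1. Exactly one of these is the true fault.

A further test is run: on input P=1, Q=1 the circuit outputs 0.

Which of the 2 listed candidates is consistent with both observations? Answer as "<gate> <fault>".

Evaluate each candidate on input P=1, Q=1:
  N3 inverted output: N1=0, N2=1, N3=0 [inverted output], N4=1 → 1 — eliminated
  N2 stuck-at-1: N1=0, N2=1 [stuck-at-1], N3=1, N4=0 → 0 — matches
Only N2 stuck-at-1 reproduces the observed 0.

N2 stuck-at-1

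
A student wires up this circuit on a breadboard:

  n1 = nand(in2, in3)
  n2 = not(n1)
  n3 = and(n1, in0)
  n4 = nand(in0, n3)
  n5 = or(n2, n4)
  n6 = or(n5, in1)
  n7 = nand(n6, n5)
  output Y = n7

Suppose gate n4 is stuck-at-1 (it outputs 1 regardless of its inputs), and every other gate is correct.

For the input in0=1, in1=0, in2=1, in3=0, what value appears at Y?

0

Propagate with n4 forced: n1=1, n2=0, n3=1, n4=1 [stuck-at-1], n5=1, n6=1, n7=0.
So Y = 0. (Without the fault it would be 1.)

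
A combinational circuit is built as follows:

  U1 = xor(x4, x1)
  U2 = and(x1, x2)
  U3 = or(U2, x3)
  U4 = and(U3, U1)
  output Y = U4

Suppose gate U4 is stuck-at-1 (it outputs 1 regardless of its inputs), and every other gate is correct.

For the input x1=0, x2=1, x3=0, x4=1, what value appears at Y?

1

Propagate with U4 forced: U1=1, U2=0, U3=0, U4=1 [stuck-at-1].
So Y = 1. (Without the fault it would be 0.)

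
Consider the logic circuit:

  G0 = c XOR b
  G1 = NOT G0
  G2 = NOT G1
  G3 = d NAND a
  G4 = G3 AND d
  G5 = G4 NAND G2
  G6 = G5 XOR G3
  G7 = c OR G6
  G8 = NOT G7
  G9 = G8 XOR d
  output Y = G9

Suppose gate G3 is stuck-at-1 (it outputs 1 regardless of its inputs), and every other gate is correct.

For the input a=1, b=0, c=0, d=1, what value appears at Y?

Propagate with G3 forced: G0=0, G1=1, G2=0, G3=1 [stuck-at-1], G4=1, G5=1, G6=0, G7=0, G8=1, G9=0.
So Y = 0. (Without the fault it would be 1.)

0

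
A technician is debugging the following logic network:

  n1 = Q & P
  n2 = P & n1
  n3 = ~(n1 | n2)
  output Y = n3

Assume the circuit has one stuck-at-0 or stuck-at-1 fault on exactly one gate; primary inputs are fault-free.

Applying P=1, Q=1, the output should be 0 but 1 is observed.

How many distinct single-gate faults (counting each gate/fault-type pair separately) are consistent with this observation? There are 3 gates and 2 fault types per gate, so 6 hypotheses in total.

2

Fault-free: n1=1, n2=1, n3=0 → 0. Observed 1.
  n1 stuck-at-0: output 1 ✓
  n1 stuck-at-1: output 0 ✗
  n2 stuck-at-0: output 0 ✗
  n2 stuck-at-1: output 0 ✗
  n3 stuck-at-0: output 0 ✗
  n3 stuck-at-1: output 1 ✓
Consistent faults: {n1 stuck-at-0, n3 stuck-at-1} — 2 in all.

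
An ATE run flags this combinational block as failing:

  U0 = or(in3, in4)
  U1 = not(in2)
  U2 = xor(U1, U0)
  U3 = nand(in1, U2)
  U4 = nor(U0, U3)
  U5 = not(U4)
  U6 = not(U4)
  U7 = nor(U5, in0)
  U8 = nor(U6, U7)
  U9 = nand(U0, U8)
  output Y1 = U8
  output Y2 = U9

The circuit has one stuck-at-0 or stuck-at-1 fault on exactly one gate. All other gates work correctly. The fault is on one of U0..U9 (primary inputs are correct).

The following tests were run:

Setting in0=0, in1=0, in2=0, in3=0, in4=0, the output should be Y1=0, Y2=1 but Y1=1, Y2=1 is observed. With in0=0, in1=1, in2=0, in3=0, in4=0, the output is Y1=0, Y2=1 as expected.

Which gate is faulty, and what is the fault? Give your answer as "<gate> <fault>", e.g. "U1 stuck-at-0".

U6 stuck-at-0

Fault-free values for test 1 (in0=0, in1=0, in2=0, in3=0, in4=0): U0=0, U1=1, U2=1, U3=1, U4=0, U5=1, U6=1, U7=0, U8=0, U9=1, giving Y1=0, Y2=1. Observed Y1=1, Y2=1.
Test 1: faults giving observed Y1=1, Y2=1 are {U6 stuck-at-0, U8 stuck-at-1}.
Test 2 (in0=0, in1=1, in2=0, in3=0, in4=0): fault-free U0=0, U1=1, U2=1, U3=0, U4=1, U5=0, U6=0, U7=1, U8=0, U9=1 → Y1=0, Y2=1; observed Y1=0, Y2=1. Eliminates U8 stuck-at-1.
Only U6 stuck-at-0 is consistent with every test.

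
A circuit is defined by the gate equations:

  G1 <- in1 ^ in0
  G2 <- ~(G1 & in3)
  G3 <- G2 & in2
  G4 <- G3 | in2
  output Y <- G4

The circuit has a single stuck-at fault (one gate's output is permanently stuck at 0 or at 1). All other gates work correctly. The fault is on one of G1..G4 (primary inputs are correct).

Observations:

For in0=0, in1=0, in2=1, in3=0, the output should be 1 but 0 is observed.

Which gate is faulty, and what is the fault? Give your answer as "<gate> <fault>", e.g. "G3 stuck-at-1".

G4 stuck-at-0

Fault-free values for test 1 (in0=0, in1=0, in2=1, in3=0): G1=0, G2=1, G3=1, G4=1, giving Y=1. Observed 0.
Test 1: faults giving observed 0 are {G4 stuck-at-0}.
Only G4 stuck-at-0 is consistent with every test.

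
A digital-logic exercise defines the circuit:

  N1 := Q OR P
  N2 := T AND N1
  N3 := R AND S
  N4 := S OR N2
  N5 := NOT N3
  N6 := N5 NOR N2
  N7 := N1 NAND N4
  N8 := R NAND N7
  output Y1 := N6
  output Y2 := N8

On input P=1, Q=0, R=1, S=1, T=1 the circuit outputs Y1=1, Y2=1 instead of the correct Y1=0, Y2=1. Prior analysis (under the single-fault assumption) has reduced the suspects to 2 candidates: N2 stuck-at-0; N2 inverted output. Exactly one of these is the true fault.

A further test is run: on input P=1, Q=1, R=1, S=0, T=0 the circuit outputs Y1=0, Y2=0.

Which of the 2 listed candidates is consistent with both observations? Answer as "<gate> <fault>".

Evaluate each candidate on input P=1, Q=1, R=1, S=0, T=0:
  N2 stuck-at-0: N1=1, N2=0 [stuck-at-0], N3=0, N4=0, N5=1, N6=0, N7=1, N8=0 → Y1=0, Y2=0 — matches
  N2 inverted output: N1=1, N2=1 [inverted output], N3=0, N4=1, N5=1, N6=0, N7=0, N8=1 → Y1=0, Y2=1 — eliminated
Only N2 stuck-at-0 reproduces the observed Y1=0, Y2=0.

N2 stuck-at-0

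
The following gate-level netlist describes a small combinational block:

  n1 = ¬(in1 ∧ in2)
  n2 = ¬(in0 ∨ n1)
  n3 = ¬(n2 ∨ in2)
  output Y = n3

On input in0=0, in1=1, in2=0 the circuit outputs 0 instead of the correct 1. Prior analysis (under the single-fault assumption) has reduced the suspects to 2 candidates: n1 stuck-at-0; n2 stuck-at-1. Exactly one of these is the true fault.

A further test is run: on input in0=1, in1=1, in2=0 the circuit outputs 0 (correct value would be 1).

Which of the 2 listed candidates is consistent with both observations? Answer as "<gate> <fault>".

n2 stuck-at-1

Evaluate each candidate on input in0=1, in1=1, in2=0:
  n1 stuck-at-0: n1=0 [stuck-at-0], n2=0, n3=1 → 1 — eliminated
  n2 stuck-at-1: n1=1, n2=1 [stuck-at-1], n3=0 → 0 — matches
Only n2 stuck-at-1 reproduces the observed 0.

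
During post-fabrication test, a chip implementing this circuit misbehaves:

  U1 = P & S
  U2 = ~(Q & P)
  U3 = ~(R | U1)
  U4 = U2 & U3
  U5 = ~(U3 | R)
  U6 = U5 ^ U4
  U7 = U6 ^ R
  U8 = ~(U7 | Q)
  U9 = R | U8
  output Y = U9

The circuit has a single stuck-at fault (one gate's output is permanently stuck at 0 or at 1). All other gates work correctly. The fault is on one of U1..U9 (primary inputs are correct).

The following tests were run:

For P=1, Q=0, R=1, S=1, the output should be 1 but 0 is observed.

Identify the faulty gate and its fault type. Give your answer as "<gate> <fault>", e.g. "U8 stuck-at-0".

Fault-free values for test 1 (P=1, Q=0, R=1, S=1): U1=1, U2=1, U3=0, U4=0, U5=0, U6=0, U7=1, U8=0, U9=1, giving Y=1. Observed 0.
Test 1: faults giving observed 0 are {U9 stuck-at-0}.
Only U9 stuck-at-0 is consistent with every test.

U9 stuck-at-0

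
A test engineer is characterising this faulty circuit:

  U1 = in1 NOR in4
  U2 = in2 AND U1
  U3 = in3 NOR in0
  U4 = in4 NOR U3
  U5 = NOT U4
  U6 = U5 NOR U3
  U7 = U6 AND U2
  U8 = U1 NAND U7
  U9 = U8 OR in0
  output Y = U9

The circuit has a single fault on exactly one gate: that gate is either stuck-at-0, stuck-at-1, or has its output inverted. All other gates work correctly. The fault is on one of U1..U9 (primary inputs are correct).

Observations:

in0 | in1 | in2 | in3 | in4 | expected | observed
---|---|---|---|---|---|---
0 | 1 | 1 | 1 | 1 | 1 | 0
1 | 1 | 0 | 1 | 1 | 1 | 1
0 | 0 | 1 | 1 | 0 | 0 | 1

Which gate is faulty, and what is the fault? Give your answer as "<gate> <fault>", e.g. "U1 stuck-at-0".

Fault-free values for test 1 (in0=0, in1=1, in2=1, in3=1, in4=1): U1=0, U2=0, U3=0, U4=0, U5=1, U6=0, U7=0, U8=1, U9=1, giving Y=1. Observed 0.
Test 1: faults giving observed 0 are {U8 stuck-at-0, U8 inverted output, U9 stuck-at-0, U9 inverted output}.
Test 2 (in0=1, in1=1, in2=0, in3=1, in4=1): fault-free U1=0, U2=0, U3=0, U4=0, U5=1, U6=0, U7=0, U8=1, U9=1 → 1; observed 1. Eliminates U9 stuck-at-0, U9 inverted output.
Test 3 (in0=0, in1=0, in2=1, in3=1, in4=0): fault-free U1=1, U2=1, U3=0, U4=1, U5=0, U6=1, U7=1, U8=0, U9=0 → 0; observed 1. Eliminates U8 stuck-at-0.
Only U8 inverted output is consistent with every test.

U8 inverted output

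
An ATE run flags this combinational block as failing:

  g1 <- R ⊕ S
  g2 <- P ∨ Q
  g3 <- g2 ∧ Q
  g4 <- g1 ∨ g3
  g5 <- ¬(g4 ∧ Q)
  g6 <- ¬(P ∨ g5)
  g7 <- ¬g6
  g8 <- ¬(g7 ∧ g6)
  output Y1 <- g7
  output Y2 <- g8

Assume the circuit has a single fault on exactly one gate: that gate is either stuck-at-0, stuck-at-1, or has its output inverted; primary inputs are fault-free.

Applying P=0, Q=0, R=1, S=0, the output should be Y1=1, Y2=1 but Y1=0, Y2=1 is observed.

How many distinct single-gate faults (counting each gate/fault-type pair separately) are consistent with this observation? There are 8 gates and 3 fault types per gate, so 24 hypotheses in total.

Fault-free: g1=1, g2=0, g3=0, g4=1, g5=1, g6=0, g7=1, g8=1 → Y1=1, Y2=1. Observed Y1=0, Y2=1.
  g1: none of the 3 fault types match ✗
  g2: none of the 3 fault types match ✗
  g3: none of the 3 fault types match ✗
  g4: none of the 3 fault types match ✗
  g5: stuck-at-0, inverted output ✓; others ✗
  g6: stuck-at-1, inverted output ✓; others ✗
  g7: stuck-at-0, inverted output ✓; others ✗
  g8: none of the 3 fault types match ✗
Consistent faults: {g5 stuck-at-0, g5 inverted output, g6 stuck-at-1, g6 inverted output, g7 stuck-at-0, g7 inverted output} — 6 in all.

6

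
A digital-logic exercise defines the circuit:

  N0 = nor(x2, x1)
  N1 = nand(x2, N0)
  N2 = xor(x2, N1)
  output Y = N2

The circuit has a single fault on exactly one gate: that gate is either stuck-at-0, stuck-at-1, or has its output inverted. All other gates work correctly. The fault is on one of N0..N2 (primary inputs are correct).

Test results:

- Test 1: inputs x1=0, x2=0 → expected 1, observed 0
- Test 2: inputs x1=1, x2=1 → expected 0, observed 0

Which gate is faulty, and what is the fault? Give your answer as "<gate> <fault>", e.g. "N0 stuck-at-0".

Fault-free values for test 1 (x1=0, x2=0): N0=1, N1=1, N2=1, giving Y=1. Observed 0.
Test 1: faults giving observed 0 are {N1 stuck-at-0, N1 inverted output, N2 stuck-at-0, N2 inverted output}.
Test 2 (x1=1, x2=1): fault-free N0=0, N1=1, N2=0 → 0; observed 0. Eliminates N1 stuck-at-0, N1 inverted output, N2 inverted output.
Only N2 stuck-at-0 is consistent with every test.

N2 stuck-at-0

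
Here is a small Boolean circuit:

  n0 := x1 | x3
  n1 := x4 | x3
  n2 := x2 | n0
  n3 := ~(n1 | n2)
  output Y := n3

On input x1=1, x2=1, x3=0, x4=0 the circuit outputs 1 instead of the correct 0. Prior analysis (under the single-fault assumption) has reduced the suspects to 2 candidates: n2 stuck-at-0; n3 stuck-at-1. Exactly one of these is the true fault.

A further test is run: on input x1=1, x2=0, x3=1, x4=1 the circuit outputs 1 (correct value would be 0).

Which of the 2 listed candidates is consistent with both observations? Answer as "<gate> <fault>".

n3 stuck-at-1

Evaluate each candidate on input x1=1, x2=0, x3=1, x4=1:
  n2 stuck-at-0: n0=1, n1=1, n2=0 [stuck-at-0], n3=0 → 0 — eliminated
  n3 stuck-at-1: n0=1, n1=1, n2=1, n3=1 [stuck-at-1] → 1 — matches
Only n3 stuck-at-1 reproduces the observed 1.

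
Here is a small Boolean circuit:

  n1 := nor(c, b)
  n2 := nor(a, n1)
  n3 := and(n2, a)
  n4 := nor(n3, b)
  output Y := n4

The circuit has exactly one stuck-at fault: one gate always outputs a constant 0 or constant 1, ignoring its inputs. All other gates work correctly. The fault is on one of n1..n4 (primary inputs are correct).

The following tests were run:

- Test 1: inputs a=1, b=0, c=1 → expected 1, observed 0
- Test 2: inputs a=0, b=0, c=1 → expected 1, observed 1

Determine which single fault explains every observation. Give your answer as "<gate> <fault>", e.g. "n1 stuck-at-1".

n2 stuck-at-1

Fault-free values for test 1 (a=1, b=0, c=1): n1=0, n2=0, n3=0, n4=1, giving Y=1. Observed 0.
Test 1: faults giving observed 0 are {n2 stuck-at-1, n3 stuck-at-1, n4 stuck-at-0}.
Test 2 (a=0, b=0, c=1): fault-free n1=0, n2=1, n3=0, n4=1 → 1; observed 1. Eliminates n3 stuck-at-1, n4 stuck-at-0.
Only n2 stuck-at-1 is consistent with every test.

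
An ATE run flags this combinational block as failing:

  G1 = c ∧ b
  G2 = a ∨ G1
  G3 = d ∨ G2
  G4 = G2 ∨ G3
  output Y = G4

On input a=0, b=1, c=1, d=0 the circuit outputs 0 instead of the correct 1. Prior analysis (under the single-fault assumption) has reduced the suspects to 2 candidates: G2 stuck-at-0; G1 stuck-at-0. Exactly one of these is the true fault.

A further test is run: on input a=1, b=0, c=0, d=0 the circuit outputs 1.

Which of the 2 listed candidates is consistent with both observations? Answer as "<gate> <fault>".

Evaluate each candidate on input a=1, b=0, c=0, d=0:
  G2 stuck-at-0: G1=0, G2=0 [stuck-at-0], G3=0, G4=0 → 0 — eliminated
  G1 stuck-at-0: G1=0 [stuck-at-0], G2=1, G3=1, G4=1 → 1 — matches
Only G1 stuck-at-0 reproduces the observed 1.

G1 stuck-at-0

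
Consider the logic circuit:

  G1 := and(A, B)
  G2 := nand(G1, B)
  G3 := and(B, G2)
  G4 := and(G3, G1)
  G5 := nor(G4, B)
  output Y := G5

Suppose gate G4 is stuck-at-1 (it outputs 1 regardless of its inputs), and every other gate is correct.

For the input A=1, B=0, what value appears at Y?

Propagate with G4 forced: G1=0, G2=1, G3=0, G4=1 [stuck-at-1], G5=0.
So Y = 0. (Without the fault it would be 1.)

0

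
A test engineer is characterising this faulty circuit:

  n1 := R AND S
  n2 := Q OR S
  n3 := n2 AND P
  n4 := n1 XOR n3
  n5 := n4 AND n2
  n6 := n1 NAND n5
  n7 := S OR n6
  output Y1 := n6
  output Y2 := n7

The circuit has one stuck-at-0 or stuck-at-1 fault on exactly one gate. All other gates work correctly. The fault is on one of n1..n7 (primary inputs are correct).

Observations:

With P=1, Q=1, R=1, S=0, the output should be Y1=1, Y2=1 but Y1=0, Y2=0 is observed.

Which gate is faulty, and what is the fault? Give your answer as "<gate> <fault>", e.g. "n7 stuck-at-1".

n6 stuck-at-0

Fault-free values for test 1 (P=1, Q=1, R=1, S=0): n1=0, n2=1, n3=1, n4=1, n5=1, n6=1, n7=1, giving Y1=1, Y2=1. Observed Y1=0, Y2=0.
Test 1: faults giving observed Y1=0, Y2=0 are {n6 stuck-at-0}.
Only n6 stuck-at-0 is consistent with every test.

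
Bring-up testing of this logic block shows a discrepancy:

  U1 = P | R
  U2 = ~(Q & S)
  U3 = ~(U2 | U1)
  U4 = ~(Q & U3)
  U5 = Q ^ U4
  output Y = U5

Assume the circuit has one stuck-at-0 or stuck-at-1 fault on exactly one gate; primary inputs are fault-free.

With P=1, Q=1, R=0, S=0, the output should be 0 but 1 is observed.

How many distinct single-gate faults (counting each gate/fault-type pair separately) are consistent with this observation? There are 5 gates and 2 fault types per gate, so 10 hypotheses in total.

Fault-free: U1=1, U2=1, U3=0, U4=1, U5=0 → 0. Observed 1.
  U1 stuck-at-0: output 0 ✗
  U1 stuck-at-1: output 0 ✗
  U2 stuck-at-0: output 0 ✗
  U2 stuck-at-1: output 0 ✗
  U3 stuck-at-0: output 0 ✗
  U3 stuck-at-1: output 1 ✓
  U4 stuck-at-0: output 1 ✓
  U4 stuck-at-1: output 0 ✗
  U5 stuck-at-0: output 0 ✗
  U5 stuck-at-1: output 1 ✓
Consistent faults: {U3 stuck-at-1, U4 stuck-at-0, U5 stuck-at-1} — 3 in all.

3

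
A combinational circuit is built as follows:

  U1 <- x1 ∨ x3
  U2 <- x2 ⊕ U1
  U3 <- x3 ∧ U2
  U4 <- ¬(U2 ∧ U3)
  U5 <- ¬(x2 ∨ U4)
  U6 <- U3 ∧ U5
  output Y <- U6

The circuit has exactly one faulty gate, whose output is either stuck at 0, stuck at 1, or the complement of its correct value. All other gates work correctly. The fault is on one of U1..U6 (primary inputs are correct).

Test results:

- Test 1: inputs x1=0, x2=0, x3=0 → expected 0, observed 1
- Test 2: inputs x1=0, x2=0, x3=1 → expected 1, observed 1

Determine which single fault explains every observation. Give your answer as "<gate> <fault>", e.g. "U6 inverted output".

Fault-free values for test 1 (x1=0, x2=0, x3=0): U1=0, U2=0, U3=0, U4=1, U5=0, U6=0, giving Y=0. Observed 1.
Test 1: faults giving observed 1 are {U6 stuck-at-1, U6 inverted output}.
Test 2 (x1=0, x2=0, x3=1): fault-free U1=1, U2=1, U3=1, U4=0, U5=1, U6=1 → 1; observed 1. Eliminates U6 inverted output.
Only U6 stuck-at-1 is consistent with every test.

U6 stuck-at-1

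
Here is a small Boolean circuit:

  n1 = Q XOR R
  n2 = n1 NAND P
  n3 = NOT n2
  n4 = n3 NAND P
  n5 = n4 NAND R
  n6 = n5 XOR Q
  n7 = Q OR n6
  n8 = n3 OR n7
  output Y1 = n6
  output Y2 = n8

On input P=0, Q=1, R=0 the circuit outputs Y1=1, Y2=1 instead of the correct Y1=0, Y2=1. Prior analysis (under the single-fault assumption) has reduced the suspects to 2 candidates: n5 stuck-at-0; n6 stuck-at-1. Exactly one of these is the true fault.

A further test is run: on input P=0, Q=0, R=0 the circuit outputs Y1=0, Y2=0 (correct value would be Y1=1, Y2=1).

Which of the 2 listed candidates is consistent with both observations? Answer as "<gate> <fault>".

Evaluate each candidate on input P=0, Q=0, R=0:
  n5 stuck-at-0: n1=0, n2=1, n3=0, n4=1, n5=0 [stuck-at-0], n6=0, n7=0, n8=0 → Y1=0, Y2=0 — matches
  n6 stuck-at-1: n1=0, n2=1, n3=0, n4=1, n5=1, n6=1 [stuck-at-1], n7=1, n8=1 → Y1=1, Y2=1 — eliminated
Only n5 stuck-at-0 reproduces the observed Y1=0, Y2=0.

n5 stuck-at-0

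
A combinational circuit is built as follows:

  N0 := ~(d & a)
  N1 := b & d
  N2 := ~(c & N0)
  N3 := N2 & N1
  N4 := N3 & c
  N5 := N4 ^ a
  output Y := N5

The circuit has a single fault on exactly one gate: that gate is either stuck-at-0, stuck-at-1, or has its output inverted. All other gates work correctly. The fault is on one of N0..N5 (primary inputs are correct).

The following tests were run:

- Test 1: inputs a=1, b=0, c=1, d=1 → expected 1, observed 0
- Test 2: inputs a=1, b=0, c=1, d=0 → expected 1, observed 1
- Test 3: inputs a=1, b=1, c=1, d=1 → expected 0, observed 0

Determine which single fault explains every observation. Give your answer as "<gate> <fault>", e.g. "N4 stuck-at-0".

Fault-free values for test 1 (a=1, b=0, c=1, d=1): N0=0, N1=0, N2=1, N3=0, N4=0, N5=1, giving Y=1. Observed 0.
Test 1: faults giving observed 0 are {N1 stuck-at-1, N1 inverted output, N3 stuck-at-1, N3 inverted output, N4 stuck-at-1, N4 inverted output, N5 stuck-at-0, N5 inverted output}.
Test 2 (a=1, b=0, c=1, d=0): fault-free N0=1, N1=0, N2=0, N3=0, N4=0, N5=1 → 1; observed 1. Eliminates N3 stuck-at-1, N3 inverted output, N4 stuck-at-1, N4 inverted output, N5 stuck-at-0, N5 inverted output.
Test 3 (a=1, b=1, c=1, d=1): fault-free N0=0, N1=1, N2=1, N3=1, N4=1, N5=0 → 0; observed 0. Eliminates N1 inverted output.
Only N1 stuck-at-1 is consistent with every test.

N1 stuck-at-1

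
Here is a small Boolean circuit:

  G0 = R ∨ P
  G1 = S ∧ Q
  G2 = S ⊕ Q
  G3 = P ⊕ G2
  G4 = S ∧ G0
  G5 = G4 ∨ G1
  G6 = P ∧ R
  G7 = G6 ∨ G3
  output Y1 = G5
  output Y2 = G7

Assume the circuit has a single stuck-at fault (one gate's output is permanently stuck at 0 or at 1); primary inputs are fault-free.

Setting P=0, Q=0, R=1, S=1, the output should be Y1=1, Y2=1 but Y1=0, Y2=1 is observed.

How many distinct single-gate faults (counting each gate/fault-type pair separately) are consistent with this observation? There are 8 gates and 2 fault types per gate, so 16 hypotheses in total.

3

Fault-free: G0=1, G1=0, G2=1, G3=1, G4=1, G5=1, G6=0, G7=1 → Y1=1, Y2=1. Observed Y1=0, Y2=1.
  G0: stuck-at-0 ✓; others ✗
  G1: none of the 2 fault types match ✗
  G2: none of the 2 fault types match ✗
  G3: none of the 2 fault types match ✗
  G4: stuck-at-0 ✓; others ✗
  G5: stuck-at-0 ✓; others ✗
  G6: none of the 2 fault types match ✗
  G7: none of the 2 fault types match ✗
Consistent faults: {G0 stuck-at-0, G4 stuck-at-0, G5 stuck-at-0} — 3 in all.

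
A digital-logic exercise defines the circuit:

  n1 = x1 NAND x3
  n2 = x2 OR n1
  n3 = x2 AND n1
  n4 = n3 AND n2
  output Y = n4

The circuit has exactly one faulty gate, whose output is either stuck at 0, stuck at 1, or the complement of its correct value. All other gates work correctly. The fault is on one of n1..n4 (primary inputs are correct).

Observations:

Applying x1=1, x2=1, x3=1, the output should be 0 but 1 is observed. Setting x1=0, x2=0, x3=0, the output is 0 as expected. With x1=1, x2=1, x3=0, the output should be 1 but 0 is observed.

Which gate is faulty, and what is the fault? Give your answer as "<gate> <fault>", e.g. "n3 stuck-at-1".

Fault-free values for test 1 (x1=1, x2=1, x3=1): n1=0, n2=1, n3=0, n4=0, giving Y=0. Observed 1.
Test 1: faults giving observed 1 are {n1 stuck-at-1, n1 inverted output, n3 stuck-at-1, n3 inverted output, n4 stuck-at-1, n4 inverted output}.
Test 2 (x1=0, x2=0, x3=0): fault-free n1=1, n2=1, n3=0, n4=0 → 0; observed 0. Eliminates n3 stuck-at-1, n3 inverted output, n4 stuck-at-1, n4 inverted output.
Test 3 (x1=1, x2=1, x3=0): fault-free n1=1, n2=1, n3=1, n4=1 → 1; observed 0. Eliminates n1 stuck-at-1.
Only n1 inverted output is consistent with every test.

n1 inverted output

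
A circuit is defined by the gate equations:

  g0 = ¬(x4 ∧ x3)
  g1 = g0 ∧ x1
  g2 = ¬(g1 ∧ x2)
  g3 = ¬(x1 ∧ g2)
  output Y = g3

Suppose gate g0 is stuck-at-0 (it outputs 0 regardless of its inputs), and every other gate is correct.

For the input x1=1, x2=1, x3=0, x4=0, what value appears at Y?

0

Propagate with g0 forced: g0=0 [stuck-at-0], g1=0, g2=1, g3=0.
So Y = 0. (Without the fault it would be 1.)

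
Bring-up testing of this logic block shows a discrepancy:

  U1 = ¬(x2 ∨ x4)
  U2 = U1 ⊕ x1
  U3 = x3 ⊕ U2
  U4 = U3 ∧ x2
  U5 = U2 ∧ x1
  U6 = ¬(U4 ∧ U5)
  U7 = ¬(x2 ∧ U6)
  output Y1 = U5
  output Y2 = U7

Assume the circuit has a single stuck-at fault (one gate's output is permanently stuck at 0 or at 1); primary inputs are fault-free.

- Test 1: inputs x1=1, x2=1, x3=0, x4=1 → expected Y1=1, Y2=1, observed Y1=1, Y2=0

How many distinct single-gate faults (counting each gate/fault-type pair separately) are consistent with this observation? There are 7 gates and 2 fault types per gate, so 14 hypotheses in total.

4

Fault-free: U1=0, U2=1, U3=1, U4=1, U5=1, U6=0, U7=1 → Y1=1, Y2=1. Observed Y1=1, Y2=0.
  U1 stuck-at-0: output Y1=1, Y2=1 ✗
  U1 stuck-at-1: output Y1=0, Y2=0 ✗
  U2 stuck-at-0: output Y1=0, Y2=0 ✗
  U2 stuck-at-1: output Y1=1, Y2=1 ✗
  U3 stuck-at-0: output Y1=1, Y2=0 ✓
  U3 stuck-at-1: output Y1=1, Y2=1 ✗
  U4 stuck-at-0: output Y1=1, Y2=0 ✓
  U4 stuck-at-1: output Y1=1, Y2=1 ✗
  U5 stuck-at-0: output Y1=0, Y2=0 ✗
  U5 stuck-at-1: output Y1=1, Y2=1 ✗
  U6 stuck-at-0: output Y1=1, Y2=1 ✗
  U6 stuck-at-1: output Y1=1, Y2=0 ✓
  U7 stuck-at-0: output Y1=1, Y2=0 ✓
  U7 stuck-at-1: output Y1=1, Y2=1 ✗
Consistent faults: {U3 stuck-at-0, U4 stuck-at-0, U6 stuck-at-1, U7 stuck-at-0} — 4 in all.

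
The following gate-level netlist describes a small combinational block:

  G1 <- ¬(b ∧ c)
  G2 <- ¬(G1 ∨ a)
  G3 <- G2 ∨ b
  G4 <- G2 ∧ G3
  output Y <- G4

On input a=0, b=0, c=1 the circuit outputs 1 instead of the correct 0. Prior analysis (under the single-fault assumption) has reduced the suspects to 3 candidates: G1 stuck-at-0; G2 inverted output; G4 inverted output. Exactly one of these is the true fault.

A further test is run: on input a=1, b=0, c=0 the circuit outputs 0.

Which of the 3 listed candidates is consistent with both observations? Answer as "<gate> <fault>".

G1 stuck-at-0

Evaluate each candidate on input a=1, b=0, c=0:
  G1 stuck-at-0: G1=0 [stuck-at-0], G2=0, G3=0, G4=0 → 0 — matches
  G2 inverted output: G1=1, G2=1 [inverted output], G3=1, G4=1 → 1 — eliminated
  G4 inverted output: G1=1, G2=0, G3=0, G4=1 [inverted output] → 1 — eliminated
Only G1 stuck-at-0 reproduces the observed 0.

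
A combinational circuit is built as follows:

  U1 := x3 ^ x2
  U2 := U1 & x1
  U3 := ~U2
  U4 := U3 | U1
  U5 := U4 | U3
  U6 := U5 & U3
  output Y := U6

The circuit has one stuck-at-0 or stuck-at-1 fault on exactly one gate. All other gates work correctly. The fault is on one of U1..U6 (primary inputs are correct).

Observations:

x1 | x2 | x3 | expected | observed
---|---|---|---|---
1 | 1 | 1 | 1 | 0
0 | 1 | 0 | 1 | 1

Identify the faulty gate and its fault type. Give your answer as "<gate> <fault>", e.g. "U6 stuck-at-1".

U1 stuck-at-1

Fault-free values for test 1 (x1=1, x2=1, x3=1): U1=0, U2=0, U3=1, U4=1, U5=1, U6=1, giving Y=1. Observed 0.
Test 1: faults giving observed 0 are {U1 stuck-at-1, U2 stuck-at-1, U3 stuck-at-0, U5 stuck-at-0, U6 stuck-at-0}.
Test 2 (x1=0, x2=1, x3=0): fault-free U1=1, U2=0, U3=1, U4=1, U5=1, U6=1 → 1; observed 1. Eliminates U2 stuck-at-1, U3 stuck-at-0, U5 stuck-at-0, U6 stuck-at-0.
Only U1 stuck-at-1 is consistent with every test.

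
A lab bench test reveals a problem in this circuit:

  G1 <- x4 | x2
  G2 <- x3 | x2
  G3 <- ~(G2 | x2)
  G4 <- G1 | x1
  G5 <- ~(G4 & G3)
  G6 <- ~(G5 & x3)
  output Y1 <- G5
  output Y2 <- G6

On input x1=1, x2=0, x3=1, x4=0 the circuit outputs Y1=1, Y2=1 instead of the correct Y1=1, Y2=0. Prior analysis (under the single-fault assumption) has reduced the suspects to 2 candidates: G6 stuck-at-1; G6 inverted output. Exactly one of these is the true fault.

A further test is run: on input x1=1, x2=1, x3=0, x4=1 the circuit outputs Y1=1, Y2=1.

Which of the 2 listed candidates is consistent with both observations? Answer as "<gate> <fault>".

Evaluate each candidate on input x1=1, x2=1, x3=0, x4=1:
  G6 stuck-at-1: G1=1, G2=1, G3=0, G4=1, G5=1, G6=1 [stuck-at-1] → Y1=1, Y2=1 — matches
  G6 inverted output: G1=1, G2=1, G3=0, G4=1, G5=1, G6=0 [inverted output] → Y1=1, Y2=0 — eliminated
Only G6 stuck-at-1 reproduces the observed Y1=1, Y2=1.

G6 stuck-at-1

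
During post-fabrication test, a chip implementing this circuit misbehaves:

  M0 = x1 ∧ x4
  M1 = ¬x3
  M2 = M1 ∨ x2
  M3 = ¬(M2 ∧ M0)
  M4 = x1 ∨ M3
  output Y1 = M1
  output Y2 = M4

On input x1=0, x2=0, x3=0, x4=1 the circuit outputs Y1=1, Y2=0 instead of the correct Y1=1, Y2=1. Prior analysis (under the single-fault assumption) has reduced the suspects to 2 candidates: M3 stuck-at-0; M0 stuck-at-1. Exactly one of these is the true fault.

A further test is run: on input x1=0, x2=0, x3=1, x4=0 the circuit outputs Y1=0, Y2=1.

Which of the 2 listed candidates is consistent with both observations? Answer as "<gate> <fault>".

M0 stuck-at-1

Evaluate each candidate on input x1=0, x2=0, x3=1, x4=0:
  M3 stuck-at-0: M0=0, M1=0, M2=0, M3=0 [stuck-at-0], M4=0 → Y1=0, Y2=0 — eliminated
  M0 stuck-at-1: M0=1 [stuck-at-1], M1=0, M2=0, M3=1, M4=1 → Y1=0, Y2=1 — matches
Only M0 stuck-at-1 reproduces the observed Y1=0, Y2=1.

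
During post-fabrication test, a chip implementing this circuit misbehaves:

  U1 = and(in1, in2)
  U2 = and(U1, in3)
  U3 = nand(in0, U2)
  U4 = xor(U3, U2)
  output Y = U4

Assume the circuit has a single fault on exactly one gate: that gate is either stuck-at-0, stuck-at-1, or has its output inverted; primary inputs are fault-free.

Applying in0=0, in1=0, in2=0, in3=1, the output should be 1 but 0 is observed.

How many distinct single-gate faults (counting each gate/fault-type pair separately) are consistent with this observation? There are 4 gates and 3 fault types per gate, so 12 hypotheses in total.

8

Fault-free: U1=0, U2=0, U3=1, U4=1 → 1. Observed 0.
  U1 stuck-at-0: output 1 ✗
  U1 stuck-at-1: output 0 ✓
  U1 inverted output: output 0 ✓
  U2 stuck-at-0: output 1 ✗
  U2 stuck-at-1: output 0 ✓
  U2 inverted output: output 0 ✓
  U3 stuck-at-0: output 0 ✓
  U3 stuck-at-1: output 1 ✗
  U3 inverted output: output 0 ✓
  U4 stuck-at-0: output 0 ✓
  U4 stuck-at-1: output 1 ✗
  U4 inverted output: output 0 ✓
Consistent faults: {U1 stuck-at-1, U1 inverted output, U2 stuck-at-1, U2 inverted output, U3 stuck-at-0, U3 inverted output, U4 stuck-at-0, U4 inverted output} — 8 in all.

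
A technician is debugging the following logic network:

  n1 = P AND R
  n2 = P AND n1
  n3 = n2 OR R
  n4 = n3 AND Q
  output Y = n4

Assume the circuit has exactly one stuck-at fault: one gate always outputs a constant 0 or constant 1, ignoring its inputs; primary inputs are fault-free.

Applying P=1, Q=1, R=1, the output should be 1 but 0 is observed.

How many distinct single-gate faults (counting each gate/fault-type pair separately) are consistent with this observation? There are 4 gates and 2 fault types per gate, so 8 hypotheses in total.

2

Fault-free: n1=1, n2=1, n3=1, n4=1 → 1. Observed 0.
  n1 stuck-at-0: output 1 ✗
  n1 stuck-at-1: output 1 ✗
  n2 stuck-at-0: output 1 ✗
  n2 stuck-at-1: output 1 ✗
  n3 stuck-at-0: output 0 ✓
  n3 stuck-at-1: output 1 ✗
  n4 stuck-at-0: output 0 ✓
  n4 stuck-at-1: output 1 ✗
Consistent faults: {n3 stuck-at-0, n4 stuck-at-0} — 2 in all.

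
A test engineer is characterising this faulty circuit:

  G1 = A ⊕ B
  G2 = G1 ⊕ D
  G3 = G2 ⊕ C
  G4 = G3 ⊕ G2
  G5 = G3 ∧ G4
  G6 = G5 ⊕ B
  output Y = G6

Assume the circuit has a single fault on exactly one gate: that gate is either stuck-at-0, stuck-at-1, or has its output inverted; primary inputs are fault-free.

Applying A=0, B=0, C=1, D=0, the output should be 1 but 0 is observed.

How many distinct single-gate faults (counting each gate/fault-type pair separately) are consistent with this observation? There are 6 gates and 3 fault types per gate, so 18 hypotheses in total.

Fault-free: G1=0, G2=0, G3=1, G4=1, G5=1, G6=1 → 1. Observed 0.
  G1: stuck-at-1, inverted output ✓; others ✗
  G2: stuck-at-1, inverted output ✓; others ✗
  G3: stuck-at-0, inverted output ✓; others ✗
  G4: stuck-at-0, inverted output ✓; others ✗
  G5: stuck-at-0, inverted output ✓; others ✗
  G6: stuck-at-0, inverted output ✓; others ✗
Consistent faults: {G1 stuck-at-1, G1 inverted output, G2 stuck-at-1, G2 inverted output, G3 stuck-at-0, G3 inverted output, G4 stuck-at-0, G4 inverted output, G5 stuck-at-0, G5 inverted output, G6 stuck-at-0, G6 inverted output} — 12 in all.

12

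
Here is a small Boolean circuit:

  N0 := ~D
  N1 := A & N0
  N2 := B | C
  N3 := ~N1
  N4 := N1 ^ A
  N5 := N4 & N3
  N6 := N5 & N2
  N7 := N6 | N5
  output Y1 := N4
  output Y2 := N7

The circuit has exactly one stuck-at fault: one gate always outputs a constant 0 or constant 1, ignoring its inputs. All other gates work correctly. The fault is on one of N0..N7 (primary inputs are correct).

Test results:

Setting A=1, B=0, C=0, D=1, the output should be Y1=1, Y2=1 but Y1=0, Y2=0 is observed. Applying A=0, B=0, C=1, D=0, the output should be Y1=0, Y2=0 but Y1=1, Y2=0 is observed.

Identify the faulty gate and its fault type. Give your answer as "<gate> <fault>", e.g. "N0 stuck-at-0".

N1 stuck-at-1

Fault-free values for test 1 (A=1, B=0, C=0, D=1): N0=0, N1=0, N2=0, N3=1, N4=1, N5=1, N6=0, N7=1, giving Y1=1, Y2=1. Observed Y1=0, Y2=0.
Test 1: faults giving observed Y1=0, Y2=0 are {N0 stuck-at-1, N1 stuck-at-1, N4 stuck-at-0}.
Test 2 (A=0, B=0, C=1, D=0): fault-free N0=1, N1=0, N2=1, N3=1, N4=0, N5=0, N6=0, N7=0 → Y1=0, Y2=0; observed Y1=1, Y2=0. Eliminates N0 stuck-at-1, N4 stuck-at-0.
Only N1 stuck-at-1 is consistent with every test.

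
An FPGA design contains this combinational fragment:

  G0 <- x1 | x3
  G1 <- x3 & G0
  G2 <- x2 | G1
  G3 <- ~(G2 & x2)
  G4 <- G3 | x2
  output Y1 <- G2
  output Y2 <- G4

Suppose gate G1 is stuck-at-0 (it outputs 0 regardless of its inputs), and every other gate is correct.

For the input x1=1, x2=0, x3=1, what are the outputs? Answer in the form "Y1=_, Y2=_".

Y1=0, Y2=1

Propagate with G1 forced: G0=1, G1=0 [stuck-at-0], G2=0, G3=1, G4=1.
So the outputs are Y1=0, Y2=1. (Without the fault they would be Y1=1, Y2=1.)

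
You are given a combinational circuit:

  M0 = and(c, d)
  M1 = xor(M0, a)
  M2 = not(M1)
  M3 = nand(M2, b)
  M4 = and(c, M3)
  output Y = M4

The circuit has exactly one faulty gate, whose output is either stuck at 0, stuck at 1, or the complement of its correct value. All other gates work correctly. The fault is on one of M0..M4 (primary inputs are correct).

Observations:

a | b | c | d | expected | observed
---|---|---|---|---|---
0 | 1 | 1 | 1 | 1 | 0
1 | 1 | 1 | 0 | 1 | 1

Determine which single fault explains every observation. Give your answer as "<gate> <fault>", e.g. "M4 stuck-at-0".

Fault-free values for test 1 (a=0, b=1, c=1, d=1): M0=1, M1=1, M2=0, M3=1, M4=1, giving Y=1. Observed 0.
Test 1: faults giving observed 0 are {M0 stuck-at-0, M0 inverted output, M1 stuck-at-0, M1 inverted output, M2 stuck-at-1, M2 inverted output, M3 stuck-at-0, M3 inverted output, M4 stuck-at-0, M4 inverted output}.
Test 2 (a=1, b=1, c=1, d=0): fault-free M0=0, M1=1, M2=0, M3=1, M4=1 → 1; observed 1. Eliminates M0 inverted output, M1 stuck-at-0, M1 inverted output, M2 stuck-at-1, M2 inverted output, M3 stuck-at-0, M3 inverted output, M4 stuck-at-0, M4 inverted output.
Only M0 stuck-at-0 is consistent with every test.

M0 stuck-at-0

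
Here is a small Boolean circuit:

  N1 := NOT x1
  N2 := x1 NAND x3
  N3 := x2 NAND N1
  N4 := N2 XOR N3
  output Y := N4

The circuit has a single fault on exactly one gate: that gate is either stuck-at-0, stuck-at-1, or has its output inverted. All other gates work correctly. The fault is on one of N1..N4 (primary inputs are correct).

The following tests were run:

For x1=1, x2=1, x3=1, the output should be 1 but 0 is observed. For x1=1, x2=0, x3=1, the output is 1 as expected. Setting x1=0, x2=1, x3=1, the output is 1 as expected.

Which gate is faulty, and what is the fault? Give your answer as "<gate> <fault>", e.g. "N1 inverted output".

N1 stuck-at-1

Fault-free values for test 1 (x1=1, x2=1, x3=1): N1=0, N2=0, N3=1, N4=1, giving Y=1. Observed 0.
Test 1: faults giving observed 0 are {N1 stuck-at-1, N1 inverted output, N2 stuck-at-1, N2 inverted output, N3 stuck-at-0, N3 inverted output, N4 stuck-at-0, N4 inverted output}.
Test 2 (x1=1, x2=0, x3=1): fault-free N1=0, N2=0, N3=1, N4=1 → 1; observed 1. Eliminates N2 stuck-at-1, N2 inverted output, N3 stuck-at-0, N3 inverted output, N4 stuck-at-0, N4 inverted output.
Test 3 (x1=0, x2=1, x3=1): fault-free N1=1, N2=1, N3=0, N4=1 → 1; observed 1. Eliminates N1 inverted output.
Only N1 stuck-at-1 is consistent with every test.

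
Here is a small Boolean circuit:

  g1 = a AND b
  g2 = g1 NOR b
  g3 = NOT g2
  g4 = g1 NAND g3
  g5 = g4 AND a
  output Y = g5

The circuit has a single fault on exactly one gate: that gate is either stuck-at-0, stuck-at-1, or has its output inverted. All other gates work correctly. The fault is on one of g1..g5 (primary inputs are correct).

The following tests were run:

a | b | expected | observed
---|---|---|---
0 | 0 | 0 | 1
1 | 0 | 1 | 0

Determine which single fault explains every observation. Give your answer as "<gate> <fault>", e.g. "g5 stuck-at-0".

g5 inverted output

Fault-free values for test 1 (a=0, b=0): g1=0, g2=1, g3=0, g4=1, g5=0, giving Y=0. Observed 1.
Test 1: faults giving observed 1 are {g5 stuck-at-1, g5 inverted output}.
Test 2 (a=1, b=0): fault-free g1=0, g2=1, g3=0, g4=1, g5=1 → 1; observed 0. Eliminates g5 stuck-at-1.
Only g5 inverted output is consistent with every test.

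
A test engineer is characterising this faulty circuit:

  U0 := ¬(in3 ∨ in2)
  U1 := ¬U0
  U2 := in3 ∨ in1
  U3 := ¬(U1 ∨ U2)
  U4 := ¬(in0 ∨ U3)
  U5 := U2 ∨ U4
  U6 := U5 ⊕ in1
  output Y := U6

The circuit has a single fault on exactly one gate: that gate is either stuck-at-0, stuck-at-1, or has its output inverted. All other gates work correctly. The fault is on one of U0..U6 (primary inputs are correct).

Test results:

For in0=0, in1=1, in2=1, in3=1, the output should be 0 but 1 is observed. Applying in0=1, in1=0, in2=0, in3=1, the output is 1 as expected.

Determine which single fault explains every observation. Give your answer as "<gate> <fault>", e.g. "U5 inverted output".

Fault-free values for test 1 (in0=0, in1=1, in2=1, in3=1): U0=0, U1=1, U2=1, U3=0, U4=1, U5=1, U6=0, giving Y=0. Observed 1.
Test 1: faults giving observed 1 are {U5 stuck-at-0, U5 inverted output, U6 stuck-at-1, U6 inverted output}.
Test 2 (in0=1, in1=0, in2=0, in3=1): fault-free U0=0, U1=1, U2=1, U3=0, U4=0, U5=1, U6=1 → 1; observed 1. Eliminates U5 stuck-at-0, U5 inverted output, U6 inverted output.
Only U6 stuck-at-1 is consistent with every test.

U6 stuck-at-1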